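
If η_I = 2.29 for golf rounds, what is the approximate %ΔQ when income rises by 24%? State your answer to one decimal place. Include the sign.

55.0%

%ΔQ ≈ η × %ΔI = 2.29 × 24% = 55.0%.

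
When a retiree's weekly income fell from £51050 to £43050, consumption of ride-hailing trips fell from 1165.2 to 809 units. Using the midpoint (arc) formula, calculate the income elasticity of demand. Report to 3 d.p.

ΔQ = 809 − 1165.2 = -356.2; midpoint Q̄ = (1165.2 + 809)/2 = 987.1.
ΔI = 43050 − 51050 = -8000; midpoint Ī = (51050 + 43050)/2 = 47050.
η = (ΔQ/Q̄) ÷ (ΔI/Ī) = (-356.2/987.1) ÷ (-8000/47050) = 2.122.

2.122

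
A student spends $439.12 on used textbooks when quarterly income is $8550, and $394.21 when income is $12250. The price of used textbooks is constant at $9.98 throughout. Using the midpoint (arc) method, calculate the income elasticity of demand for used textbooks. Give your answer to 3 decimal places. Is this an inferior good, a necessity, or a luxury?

With a constant price, Q₁ = 439.12/9.98 = 44.000 and Q₂ = 394.21/9.98 = 39.500 (equivalently, work directly with expenditure since P cancels).
Midpoint %ΔQ = (394.21 − 439.12)/416.67 = -0.10778; midpoint %ΔI = (12250 − 8550)/10400 = 0.35577.
η = -0.10778 / 0.35577 = -0.303.
η < 0 ⇒ inferior good.

-0.303 (inferior good)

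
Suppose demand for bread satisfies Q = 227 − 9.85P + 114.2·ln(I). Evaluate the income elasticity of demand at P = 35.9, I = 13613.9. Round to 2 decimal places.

At P = 35.9, I = 13613.9: Q = 960.437.
Holding P constant, ∂Q/∂I = 114.2/I = 0.00838849.
η_I = (∂Q/∂I)·(I/Q) = 0.00838849 × (13613.9/960.437) = 0.12.

0.12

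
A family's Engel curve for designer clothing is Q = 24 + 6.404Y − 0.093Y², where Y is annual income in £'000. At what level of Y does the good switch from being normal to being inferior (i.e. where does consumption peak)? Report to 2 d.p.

34.43

dQ/dY = 6.404 − 0.186Y.
The good is inferior where dQ/dY < 0. Setting dQ/dY = 0 gives Y = 6.404 / 0.186 = 34.43.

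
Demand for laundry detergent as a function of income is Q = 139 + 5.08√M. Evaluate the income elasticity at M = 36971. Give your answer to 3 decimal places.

At M = 36971: Q = 1115.774.
dQ/dM = 5.08/(2√M) = 0.01321 at this income.
η = (dQ/dM)·(M/Q) = 0.01321 × (36971/1115.774) = 0.438.

0.438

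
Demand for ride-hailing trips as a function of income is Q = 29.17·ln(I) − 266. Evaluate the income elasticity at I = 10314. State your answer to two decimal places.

At I = 10314: Q = 3.567.
dQ/dI = 29.17/I = 0.00282819 at this income.
η = (dQ/dI)·(I/Q) = 0.00282819 × (10314/3.567) = 8.18.

8.18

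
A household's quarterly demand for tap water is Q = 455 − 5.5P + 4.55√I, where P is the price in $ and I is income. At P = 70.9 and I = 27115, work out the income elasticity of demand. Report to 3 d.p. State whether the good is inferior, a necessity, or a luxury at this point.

At P = 70.9, I = 27115: Q = 814.282.
Holding P constant, ∂Q/∂I = 4.55/(2√I) = 0.0138158.
η_I = (∂Q/∂I)·(I/Q) = 0.0138158 × (27115/814.282) = 0.460.
Since 0 < η < 1, this is a necessity.

0.460 (necessity)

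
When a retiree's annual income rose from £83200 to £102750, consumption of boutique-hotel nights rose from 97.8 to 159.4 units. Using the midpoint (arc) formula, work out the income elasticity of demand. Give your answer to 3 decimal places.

ΔQ = 159.4 − 97.8 = 61.6; midpoint Q̄ = (97.8 + 159.4)/2 = 128.6.
ΔI = 102750 − 83200 = 19550; midpoint Ī = (83200 + 102750)/2 = 92975.
η = (ΔQ/Q̄) ÷ (ΔI/Ī) = (61.6/128.6) ÷ (19550/92975) = 2.278.

2.278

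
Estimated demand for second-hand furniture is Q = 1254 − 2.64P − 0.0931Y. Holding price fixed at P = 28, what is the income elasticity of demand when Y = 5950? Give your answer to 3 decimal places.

At P = 28, Y = 5950: Q = 626.135.
Holding P constant, ∂Q/∂Y = −0.0931.
η_Y = (∂Q/∂Y)·(Y/Q) = -0.0931 × (5950/626.135) = -0.885.

-0.885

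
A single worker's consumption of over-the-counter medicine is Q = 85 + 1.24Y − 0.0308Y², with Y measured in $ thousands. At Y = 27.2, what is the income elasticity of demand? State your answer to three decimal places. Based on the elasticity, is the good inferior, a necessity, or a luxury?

At Y = 27.2: Q = 95.9409.
dQ/dY = 1.24 − 0.0616Y = -0.43552.
η = (dQ/dY)·(Y/Q) = -0.43552 × (27.2/95.9409) = -0.123.
η < 0 ⇒ inferior good.

-0.123 (inferior good)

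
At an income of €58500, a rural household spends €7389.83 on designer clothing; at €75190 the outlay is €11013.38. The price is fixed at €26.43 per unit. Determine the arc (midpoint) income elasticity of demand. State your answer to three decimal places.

1.577

With a constant price, Q₁ = 7389.83/26.43 = 279.600 and Q₂ = 11013.38/26.43 = 416.700 (equivalently, work directly with expenditure since P cancels).
Midpoint %ΔQ = (11013.38 − 7389.83)/9201.61 = 0.39380; midpoint %ΔI = (75190 − 58500)/66845 = 0.24968.
η = 0.39380 / 0.24968 = 1.577.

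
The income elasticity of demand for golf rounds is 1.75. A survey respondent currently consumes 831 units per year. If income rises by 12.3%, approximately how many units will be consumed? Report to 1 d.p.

%ΔQ ≈ η × %ΔI = 1.75 × 12.3% = 21.525%.
New Q ≈ 831 × (1 + 0.21525) = 1009.9.

1009.9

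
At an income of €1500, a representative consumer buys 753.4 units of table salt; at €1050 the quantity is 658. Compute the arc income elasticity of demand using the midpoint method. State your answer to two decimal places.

ΔQ = 658 − 753.4 = -95.4; midpoint Q̄ = (753.4 + 658)/2 = 705.7.
ΔI = 1050 − 1500 = -450; midpoint Ī = (1500 + 1050)/2 = 1275.
η = (ΔQ/Q̄) ÷ (ΔI/Ī) = (-95.4/705.7) ÷ (-450/1275) = 0.38.

0.38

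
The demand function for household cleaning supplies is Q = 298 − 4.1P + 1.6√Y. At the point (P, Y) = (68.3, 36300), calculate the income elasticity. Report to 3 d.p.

At P = 68.3, Y = 36300: Q = 322.811.
Holding P constant, ∂Q/∂Y = 1.6/(2√Y) = 0.00419891.
η_Y = (∂Q/∂Y)·(Y/Q) = 0.00419891 × (36300/322.811) = 0.472.

0.472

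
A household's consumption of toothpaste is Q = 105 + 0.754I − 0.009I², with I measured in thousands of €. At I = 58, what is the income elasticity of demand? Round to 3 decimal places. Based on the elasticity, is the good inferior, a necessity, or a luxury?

At I = 58: Q = 118.4560.
dQ/dI = 0.754 − 0.018I = -0.29000.
η = (dQ/dI)·(I/Q) = -0.29000 × (58/118.4560) = -0.142.
η < 0 ⇒ inferior good.

-0.142 (inferior good)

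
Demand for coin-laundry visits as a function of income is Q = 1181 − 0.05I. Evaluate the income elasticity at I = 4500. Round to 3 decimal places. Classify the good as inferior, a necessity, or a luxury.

At I = 4500: Q = 956.000.
dQ/dI = −0.05.
η = (dQ/dI)·(I/Q) = -0.05 × (4500/956.000) = -0.235.
Since η < 0, the good is an inferior good.

-0.235 (inferior good)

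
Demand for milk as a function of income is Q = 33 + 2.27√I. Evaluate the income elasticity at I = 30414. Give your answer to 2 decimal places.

At I = 30414: Q = 428.879.
dQ/dI = 2.27/(2√I) = 0.00650817 at this income.
η = (dQ/dI)·(I/Q) = 0.00650817 × (30414/428.879) = 0.46.

0.46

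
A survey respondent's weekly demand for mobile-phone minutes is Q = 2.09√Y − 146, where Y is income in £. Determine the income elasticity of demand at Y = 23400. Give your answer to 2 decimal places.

0.92

At Y = 23400: Q = 173.709.
dQ/dY = 2.09/(2√Y) = 0.00683138 at this income.
η = (dQ/dY)·(Y/Q) = 0.00683138 × (23400/173.709) = 0.92.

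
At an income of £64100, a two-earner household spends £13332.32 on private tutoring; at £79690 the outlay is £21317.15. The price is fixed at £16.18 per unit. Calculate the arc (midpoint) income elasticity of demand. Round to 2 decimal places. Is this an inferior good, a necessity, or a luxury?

With a constant price, Q₁ = 13332.32/16.18 = 824.000 and Q₂ = 21317.15/16.18 = 1317.500 (equivalently, work directly with expenditure since P cancels).
Midpoint %ΔQ = (21317.15 − 13332.32)/17324.74 = 0.46089; midpoint %ΔI = (79690 − 64100)/71895 = 0.21684.
η = 0.46089 / 0.21684 = 2.13.
η > 1 ⇒ luxury.

2.13 (luxury)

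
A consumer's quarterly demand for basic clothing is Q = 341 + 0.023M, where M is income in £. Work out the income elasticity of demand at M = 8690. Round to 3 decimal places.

0.370

At M = 8690: Q = 540.870.
dQ/dM = 0.023.
η = (dQ/dM)·(M/Q) = 0.023 × (8690/540.870) = 0.370.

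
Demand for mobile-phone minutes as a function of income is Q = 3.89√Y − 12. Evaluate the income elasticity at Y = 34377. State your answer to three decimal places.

0.508

At Y = 34377: Q = 709.246.
dQ/dY = 3.89/(2√Y) = 0.0104902 at this income.
η = (dQ/dY)·(Y/Q) = 0.0104902 × (34377/709.246) = 0.508.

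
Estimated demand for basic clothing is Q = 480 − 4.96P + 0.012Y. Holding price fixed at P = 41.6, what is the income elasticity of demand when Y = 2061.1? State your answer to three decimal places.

At P = 41.6, Y = 2061.1: Q = 298.397.
Holding P constant, ∂Q/∂Y = 0.012.
η_Y = (∂Q/∂Y)·(Y/Q) = 0.012 × (2061.1/298.397) = 0.083.

0.083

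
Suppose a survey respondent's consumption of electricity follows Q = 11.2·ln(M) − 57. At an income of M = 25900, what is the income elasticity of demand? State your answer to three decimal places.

0.197

At M = 25900: Q = 56.814.
dQ/dM = 11.2/M = 0.000432432 at this income.
η = (dQ/dM)·(M/Q) = 0.000432432 × (25900/56.814) = 0.197.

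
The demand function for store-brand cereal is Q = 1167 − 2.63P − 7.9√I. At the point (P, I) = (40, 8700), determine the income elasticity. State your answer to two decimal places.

-1.13

At P = 40, I = 8700: Q = 324.937.
Holding P constant, ∂Q/∂I = -7.9/(2√I) = -0.0423484.
η_I = (∂Q/∂I)·(I/Q) = -0.0423484 × (8700/324.937) = -1.13.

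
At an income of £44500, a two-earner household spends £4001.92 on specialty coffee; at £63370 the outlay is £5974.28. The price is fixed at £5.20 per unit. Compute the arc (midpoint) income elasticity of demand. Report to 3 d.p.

With a constant price, Q₁ = 4001.92/5.20 = 769.600 and Q₂ = 5974.28/5.20 = 1148.900 (equivalently, work directly with expenditure since P cancels).
Midpoint %ΔQ = (5974.28 − 4001.92)/4988.10 = 0.39541; midpoint %ΔI = (63370 − 44500)/53935 = 0.34987.
η = 0.39541 / 0.34987 = 1.130.

1.130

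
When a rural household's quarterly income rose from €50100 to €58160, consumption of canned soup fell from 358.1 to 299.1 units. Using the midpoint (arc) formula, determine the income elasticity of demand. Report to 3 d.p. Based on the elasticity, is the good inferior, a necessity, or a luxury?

ΔQ = 299.1 − 358.1 = -59; midpoint Q̄ = (358.1 + 299.1)/2 = 328.6.
ΔI = 58160 − 50100 = 8060; midpoint Ī = (50100 + 58160)/2 = 54130.
η = (ΔQ/Q̄) ÷ (ΔI/Ī) = (-59/328.6) ÷ (8060/54130) = -1.206.
η < 0 ⇒ inferior good.

-1.206 (inferior good)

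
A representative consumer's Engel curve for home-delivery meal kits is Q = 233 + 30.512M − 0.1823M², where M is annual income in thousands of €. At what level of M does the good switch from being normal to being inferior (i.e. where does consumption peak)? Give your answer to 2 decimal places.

dQ/dM = 30.512 − 0.3646M.
The good is inferior where dQ/dM < 0. Setting dQ/dM = 0 gives M = 30.512 / 0.3646 = 83.69.

83.69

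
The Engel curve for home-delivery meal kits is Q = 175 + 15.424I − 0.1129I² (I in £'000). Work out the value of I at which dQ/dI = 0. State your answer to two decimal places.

68.31

dQ/dI = 15.424 − 0.2258I.
The good is inferior where dQ/dI < 0. Setting dQ/dI = 0 gives I = 15.424 / 0.2258 = 68.31.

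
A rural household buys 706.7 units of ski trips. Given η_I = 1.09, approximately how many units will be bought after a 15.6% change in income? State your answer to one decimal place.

826.9

%ΔQ ≈ η × %ΔI = 1.09 × 15.6% = 17.004%.
New Q ≈ 706.7 × (1 + 0.17004) = 826.9.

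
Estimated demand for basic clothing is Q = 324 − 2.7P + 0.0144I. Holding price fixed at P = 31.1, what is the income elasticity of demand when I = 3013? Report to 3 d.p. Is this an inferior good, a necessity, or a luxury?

0.153 (necessity)

At P = 31.1, I = 3013: Q = 283.417.
Holding P constant, ∂Q/∂I = 0.0144.
η_I = (∂Q/∂I)·(I/Q) = 0.0144 × (3013/283.417) = 0.153.
Since 0 < η < 1, this is a necessity.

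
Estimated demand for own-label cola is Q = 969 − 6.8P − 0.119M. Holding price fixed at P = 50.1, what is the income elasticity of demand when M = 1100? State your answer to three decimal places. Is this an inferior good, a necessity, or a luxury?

-0.263 (inferior good)

At P = 50.1, M = 1100: Q = 497.420.
Holding P constant, ∂Q/∂M = −0.119.
η_M = (∂Q/∂M)·(M/Q) = -0.119 × (1100/497.420) = -0.263.
Since η < 0, this is an inferior good.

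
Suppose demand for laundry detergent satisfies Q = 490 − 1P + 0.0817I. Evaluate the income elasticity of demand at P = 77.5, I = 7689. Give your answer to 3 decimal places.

0.604

At P = 77.5, I = 7689: Q = 1040.691.
Holding P constant, ∂Q/∂I = 0.0817.
η_I = (∂Q/∂I)·(I/Q) = 0.0817 × (7689/1040.691) = 0.604.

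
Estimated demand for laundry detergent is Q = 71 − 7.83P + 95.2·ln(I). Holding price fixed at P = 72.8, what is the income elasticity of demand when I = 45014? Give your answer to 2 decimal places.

At P = 72.8, I = 45014: Q = 521.018.
Holding P constant, ∂Q/∂I = 95.2/I = 0.0021149.
η_I = (∂Q/∂I)·(I/Q) = 0.0021149 × (45014/521.018) = 0.18.

0.18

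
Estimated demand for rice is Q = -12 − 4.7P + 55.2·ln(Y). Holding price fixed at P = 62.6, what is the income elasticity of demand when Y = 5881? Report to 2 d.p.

At P = 62.6, Y = 5881: Q = 172.887.
Holding P constant, ∂Q/∂Y = 55.2/Y = 0.00938616.
η_Y = (∂Q/∂Y)·(Y/Q) = 0.00938616 × (5881/172.887) = 0.32.

0.32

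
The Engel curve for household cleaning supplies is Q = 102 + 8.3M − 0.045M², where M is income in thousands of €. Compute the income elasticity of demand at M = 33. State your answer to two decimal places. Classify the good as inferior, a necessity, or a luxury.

0.54 (necessity)

At M = 33: Q = 326.8950.
dQ/dM = 8.3 − 0.09M = 5.33000.
η = (dQ/dM)·(M/Q) = 5.33000 × (33/326.8950) = 0.54.
0 < η < 1 ⇒ necessity.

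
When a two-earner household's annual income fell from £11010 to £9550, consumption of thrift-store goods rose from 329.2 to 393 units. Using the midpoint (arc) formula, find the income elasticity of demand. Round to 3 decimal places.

ΔQ = 393 − 329.2 = 63.8; midpoint Q̄ = (329.2 + 393)/2 = 361.1.
ΔI = 9550 − 11010 = -1460; midpoint Ī = (11010 + 9550)/2 = 10280.
η = (ΔQ/Q̄) ÷ (ΔI/Ī) = (63.8/361.1) ÷ (-1460/10280) = -1.244.

-1.244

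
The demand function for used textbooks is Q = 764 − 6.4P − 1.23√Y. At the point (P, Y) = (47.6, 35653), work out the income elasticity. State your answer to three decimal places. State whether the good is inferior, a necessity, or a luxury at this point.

At P = 47.6, Y = 35653: Q = 227.111.
Holding P constant, ∂Q/∂Y = -1.23/(2√Y) = -0.00325707.
η_Y = (∂Q/∂Y)·(Y/Q) = -0.00325707 × (35653/227.111) = -0.511.
Since η < 0, this is an inferior good.

-0.511 (inferior good)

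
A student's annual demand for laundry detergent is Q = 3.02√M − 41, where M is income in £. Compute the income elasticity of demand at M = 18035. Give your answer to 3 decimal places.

At M = 18035: Q = 364.569.
dQ/dM = 3.02/(2√M) = 0.0112439 at this income.
η = (dQ/dM)·(M/Q) = 0.0112439 × (18035/364.569) = 0.556.

0.556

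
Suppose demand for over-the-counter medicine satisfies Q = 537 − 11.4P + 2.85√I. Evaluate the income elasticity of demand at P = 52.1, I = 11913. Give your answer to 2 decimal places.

At P = 52.1, I = 11913: Q = 254.128.
Holding P constant, ∂Q/∂I = 2.85/(2√I) = 0.0130558.
η_I = (∂Q/∂I)·(I/Q) = 0.0130558 × (11913/254.128) = 0.61.

0.61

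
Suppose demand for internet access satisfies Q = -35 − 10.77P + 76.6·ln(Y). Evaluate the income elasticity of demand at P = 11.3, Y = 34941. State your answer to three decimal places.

At P = 11.3, Y = 34941: Q = 644.643.
Holding P constant, ∂Q/∂Y = 76.6/Y = 0.00219227.
η_Y = (∂Q/∂Y)·(Y/Q) = 0.00219227 × (34941/644.643) = 0.119.

0.119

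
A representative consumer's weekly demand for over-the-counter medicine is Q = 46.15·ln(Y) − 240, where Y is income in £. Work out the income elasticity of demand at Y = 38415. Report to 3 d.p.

At Y = 38415: Q = 247.169.
dQ/dY = 46.15/Y = 0.00120135 at this income.
η = (dQ/dY)·(Y/Q) = 0.00120135 × (38415/247.169) = 0.187.

0.187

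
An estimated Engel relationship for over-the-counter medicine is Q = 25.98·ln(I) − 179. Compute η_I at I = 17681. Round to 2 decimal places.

At I = 17681: Q = 75.091.
dQ/dI = 25.98/I = 0.00146937 at this income.
η = (dQ/dI)·(I/Q) = 0.00146937 × (17681/75.091) = 0.35.

0.35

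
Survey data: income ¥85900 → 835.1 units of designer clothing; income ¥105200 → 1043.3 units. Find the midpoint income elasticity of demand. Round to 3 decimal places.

1.097

ΔQ = 1043.3 − 835.1 = 208.2; midpoint Q̄ = (835.1 + 1043.3)/2 = 939.2.
ΔI = 105200 − 85900 = 19300; midpoint Ī = (85900 + 105200)/2 = 95550.
η = (ΔQ/Q̄) ÷ (ΔI/Ī) = (208.2/939.2) ÷ (19300/95550) = 1.097.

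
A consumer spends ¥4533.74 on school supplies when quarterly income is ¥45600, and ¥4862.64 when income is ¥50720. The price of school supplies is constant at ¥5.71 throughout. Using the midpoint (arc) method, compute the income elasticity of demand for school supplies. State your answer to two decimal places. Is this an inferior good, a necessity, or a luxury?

0.66 (necessity)

With a constant price, Q₁ = 4533.74/5.71 = 794.000 and Q₂ = 4862.64/5.71 = 851.601 (equivalently, work directly with expenditure since P cancels).
Midpoint %ΔQ = (4862.64 − 4533.74)/4698.19 = 0.07001; midpoint %ΔI = (50720 − 45600)/48160 = 0.10631.
η = 0.07001 / 0.10631 = 0.66.
0 < η < 1 ⇒ necessity.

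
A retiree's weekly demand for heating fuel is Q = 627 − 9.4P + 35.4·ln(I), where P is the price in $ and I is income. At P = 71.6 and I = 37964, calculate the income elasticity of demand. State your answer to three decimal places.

0.108

At P = 71.6, I = 37964: Q = 327.232.
Holding P constant, ∂Q/∂I = 35.4/I = 0.000932462.
η_I = (∂Q/∂I)·(I/Q) = 0.000932462 × (37964/327.232) = 0.108.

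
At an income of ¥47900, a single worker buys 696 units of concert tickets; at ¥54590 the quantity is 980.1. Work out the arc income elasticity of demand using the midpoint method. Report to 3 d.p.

ΔQ = 980.1 − 696 = 284.1; midpoint Q̄ = (696 + 980.1)/2 = 838.05.
ΔI = 54590 − 47900 = 6690; midpoint Ī = (47900 + 54590)/2 = 51245.
η = (ΔQ/Q̄) ÷ (ΔI/Ī) = (284.1/838.05) ÷ (6690/51245) = 2.597.

2.597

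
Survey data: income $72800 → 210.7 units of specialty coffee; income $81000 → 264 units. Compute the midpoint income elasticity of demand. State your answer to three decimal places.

2.106

ΔQ = 264 − 210.7 = 53.3; midpoint Q̄ = (210.7 + 264)/2 = 237.35.
ΔI = 81000 − 72800 = 8200; midpoint Ī = (72800 + 81000)/2 = 76900.
η = (ΔQ/Q̄) ÷ (ΔI/Ī) = (53.3/237.35) ÷ (8200/76900) = 2.106.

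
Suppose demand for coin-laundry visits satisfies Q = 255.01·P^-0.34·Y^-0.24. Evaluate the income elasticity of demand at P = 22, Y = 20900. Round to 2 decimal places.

For a multiplicative demand Q = A·P^α·Y^β, the income elasticity is β everywhere.
Here β = -0.24, so η = -0.24.

-0.24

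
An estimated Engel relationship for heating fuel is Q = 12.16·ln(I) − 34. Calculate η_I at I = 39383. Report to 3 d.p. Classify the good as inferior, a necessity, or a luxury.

0.128 (necessity)

At I = 39383: Q = 94.666.
dQ/dI = 12.16/I = 0.000308763 at this income.
η = (dQ/dI)·(I/Q) = 0.000308763 × (39383/94.666) = 0.128.
Since 0 < η < 1, the good is a necessity.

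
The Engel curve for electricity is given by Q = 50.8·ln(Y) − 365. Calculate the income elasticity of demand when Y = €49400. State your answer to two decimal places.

At Y = 49400: Q = 184.031.
dQ/dY = 50.8/Y = 0.00102834 at this income.
η = (dQ/dY)·(Y/Q) = 0.00102834 × (49400/184.031) = 0.28.

0.28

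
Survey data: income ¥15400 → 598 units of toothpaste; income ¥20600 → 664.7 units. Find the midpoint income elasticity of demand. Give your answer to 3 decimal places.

0.366

ΔQ = 664.7 − 598 = 66.7; midpoint Q̄ = (598 + 664.7)/2 = 631.35.
ΔI = 20600 − 15400 = 5200; midpoint Ī = (15400 + 20600)/2 = 18000.
η = (ΔQ/Q̄) ÷ (ΔI/Ī) = (66.7/631.35) ÷ (5200/18000) = 0.366.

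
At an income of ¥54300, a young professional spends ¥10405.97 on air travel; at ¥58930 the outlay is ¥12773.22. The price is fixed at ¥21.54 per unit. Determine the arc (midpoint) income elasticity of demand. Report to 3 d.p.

With a constant price, Q₁ = 10405.97/21.54 = 483.100 and Q₂ = 12773.22/21.54 = 593.000 (equivalently, work directly with expenditure since P cancels).
Midpoint %ΔQ = (12773.22 − 10405.97)/11589.60 = 0.20426; midpoint %ΔI = (58930 − 54300)/56615 = 0.08178.
η = 0.20426 / 0.08178 = 2.498.

2.498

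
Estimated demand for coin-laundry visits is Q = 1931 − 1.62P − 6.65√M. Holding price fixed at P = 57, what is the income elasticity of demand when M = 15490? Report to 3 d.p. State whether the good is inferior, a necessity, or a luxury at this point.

-0.409 (inferior good)

At P = 57, M = 15490: Q = 1011.009.
Holding P constant, ∂Q/∂M = -6.65/(2√M) = -0.0267157.
η_M = (∂Q/∂M)·(M/Q) = -0.0267157 × (15490/1011.009) = -0.409.
Since η < 0, this is an inferior good.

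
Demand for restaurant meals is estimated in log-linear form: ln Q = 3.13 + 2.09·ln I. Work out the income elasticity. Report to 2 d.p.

In a log-linear demand, the coefficient on ln I is the income elasticity.
So η = 2.09.

2.09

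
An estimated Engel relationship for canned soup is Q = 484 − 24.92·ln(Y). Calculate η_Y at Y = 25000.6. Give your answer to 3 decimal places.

At Y = 25000.6: Q = 231.644.
dQ/dY = -24.92/Y = -0.000996776 at this income.
η = (dQ/dY)·(Y/Q) = -0.000996776 × (25000.6/231.644) = -0.108.

-0.108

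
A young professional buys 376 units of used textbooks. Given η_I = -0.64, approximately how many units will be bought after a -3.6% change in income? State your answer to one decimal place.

384.7

%ΔQ ≈ η × %ΔI = -0.64 × (-3.6%) = 2.304%.
New Q ≈ 376 × (1 + 0.02304) = 384.7.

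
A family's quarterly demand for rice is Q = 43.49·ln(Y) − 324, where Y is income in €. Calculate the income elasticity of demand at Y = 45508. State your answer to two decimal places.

0.31

At Y = 45508: Q = 142.458.
dQ/dY = 43.49/Y = 0.000955656 at this income.
η = (dQ/dY)·(Y/Q) = 0.000955656 × (45508/142.458) = 0.31.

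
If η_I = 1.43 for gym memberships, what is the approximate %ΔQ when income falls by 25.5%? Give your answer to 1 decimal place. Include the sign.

-36.5%

%ΔQ ≈ η × %ΔI = 1.43 × (-25.5%) = -36.5%.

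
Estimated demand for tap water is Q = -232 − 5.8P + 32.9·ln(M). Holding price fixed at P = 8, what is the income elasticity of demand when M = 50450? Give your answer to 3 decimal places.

0.423

At P = 8, M = 50450: Q = 77.865.
Holding P constant, ∂Q/∂M = 32.9/M = 0.000652131.
η_M = (∂Q/∂M)·(M/Q) = 0.000652131 × (50450/77.865) = 0.423.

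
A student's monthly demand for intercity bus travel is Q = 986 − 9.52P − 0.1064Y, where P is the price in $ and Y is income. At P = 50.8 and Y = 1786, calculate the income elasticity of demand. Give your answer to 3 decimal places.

-0.608

At P = 50.8, Y = 1786: Q = 312.354.
Holding P constant, ∂Q/∂Y = −0.1064.
η_Y = (∂Q/∂Y)·(Y/Q) = -0.1064 × (1786/312.354) = -0.608.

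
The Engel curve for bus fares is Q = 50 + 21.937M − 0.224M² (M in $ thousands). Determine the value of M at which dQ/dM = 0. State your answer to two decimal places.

48.97

dQ/dM = 21.937 − 0.448M.
The good is inferior where dQ/dM < 0. Setting dQ/dM = 0 gives M = 21.937 / 0.448 = 48.97.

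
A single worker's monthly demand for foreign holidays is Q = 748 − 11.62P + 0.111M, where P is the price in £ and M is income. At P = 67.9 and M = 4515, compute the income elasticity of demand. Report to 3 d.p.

1.089

At P = 67.9, M = 4515: Q = 460.167.
Holding P constant, ∂Q/∂M = 0.111.
η_M = (∂Q/∂M)·(M/Q) = 0.111 × (4515/460.167) = 1.089.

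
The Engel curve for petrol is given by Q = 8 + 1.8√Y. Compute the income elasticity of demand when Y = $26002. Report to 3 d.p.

At Y = 26002: Q = 298.252.
dQ/dY = 1.8/(2√Y) = 0.00558135 at this income.
η = (dQ/dY)·(Y/Q) = 0.00558135 × (26002/298.252) = 0.487.

0.487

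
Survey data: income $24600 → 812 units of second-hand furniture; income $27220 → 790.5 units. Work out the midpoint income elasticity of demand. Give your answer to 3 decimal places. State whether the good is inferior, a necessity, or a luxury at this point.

-0.265 (inferior good)

ΔQ = 790.5 − 812 = -21.5; midpoint Q̄ = (812 + 790.5)/2 = 801.25.
ΔI = 27220 − 24600 = 2620; midpoint Ī = (24600 + 27220)/2 = 25910.
η = (ΔQ/Q̄) ÷ (ΔI/Ī) = (-21.5/801.25) ÷ (2620/25910) = -0.265.
η < 0 ⇒ inferior good.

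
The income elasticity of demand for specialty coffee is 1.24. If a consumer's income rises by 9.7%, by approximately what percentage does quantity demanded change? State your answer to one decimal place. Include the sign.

%ΔQ ≈ η × %ΔI = 1.24 × 9.7% = 12.0%.

12.0%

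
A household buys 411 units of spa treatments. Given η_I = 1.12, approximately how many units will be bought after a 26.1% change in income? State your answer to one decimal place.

531.1

%ΔQ ≈ η × %ΔI = 1.12 × 26.1% = 29.232%.
New Q ≈ 411 × (1 + 0.29232) = 531.1.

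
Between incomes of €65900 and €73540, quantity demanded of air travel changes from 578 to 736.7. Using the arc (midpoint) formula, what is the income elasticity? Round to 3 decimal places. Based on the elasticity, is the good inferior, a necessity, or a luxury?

ΔQ = 736.7 − 578 = 158.7; midpoint Q̄ = (578 + 736.7)/2 = 657.35.
ΔI = 73540 − 65900 = 7640; midpoint Ī = (65900 + 73540)/2 = 69720.
η = (ΔQ/Q̄) ÷ (ΔI/Ī) = (158.7/657.35) ÷ (7640/69720) = 2.203.
η > 1 ⇒ luxury.

2.203 (luxury)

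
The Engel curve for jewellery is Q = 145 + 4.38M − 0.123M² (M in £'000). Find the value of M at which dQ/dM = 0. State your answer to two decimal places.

17.80

dQ/dM = 4.38 − 0.246M.
The good is inferior where dQ/dM < 0. Setting dQ/dM = 0 gives M = 4.38 / 0.246 = 17.80.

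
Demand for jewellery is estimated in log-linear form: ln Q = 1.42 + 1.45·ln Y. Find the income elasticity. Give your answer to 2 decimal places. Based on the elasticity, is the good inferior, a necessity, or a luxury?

In a log-linear demand, the coefficient on ln Y is the income elasticity.
So η = 1.45.
η > 1 ⇒ luxury.

1.45 (luxury)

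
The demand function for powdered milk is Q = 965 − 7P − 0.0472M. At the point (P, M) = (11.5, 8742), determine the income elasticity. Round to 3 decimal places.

-0.874

At P = 11.5, M = 8742: Q = 471.878.
Holding P constant, ∂Q/∂M = −0.0472.
η_M = (∂Q/∂M)·(M/Q) = -0.0472 × (8742/471.878) = -0.874.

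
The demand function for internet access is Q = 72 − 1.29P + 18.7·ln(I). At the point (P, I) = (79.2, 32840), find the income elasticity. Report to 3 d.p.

0.114

At P = 79.2, I = 32840: Q = 164.301.
Holding P constant, ∂Q/∂I = 18.7/I = 0.000569428.
η_I = (∂Q/∂I)·(I/Q) = 0.000569428 × (32840/164.301) = 0.114.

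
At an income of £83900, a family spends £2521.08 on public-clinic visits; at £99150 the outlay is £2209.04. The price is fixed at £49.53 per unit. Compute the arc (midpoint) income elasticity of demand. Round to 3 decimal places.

With a constant price, Q₁ = 2521.08/49.53 = 50.900 and Q₂ = 2209.04/49.53 = 44.600 (equivalently, work directly with expenditure since P cancels).
Midpoint %ΔQ = (2209.04 − 2521.08)/2365.06 = -0.13194; midpoint %ΔI = (99150 − 83900)/91525 = 0.16662.
η = -0.13194 / 0.16662 = -0.792.

-0.792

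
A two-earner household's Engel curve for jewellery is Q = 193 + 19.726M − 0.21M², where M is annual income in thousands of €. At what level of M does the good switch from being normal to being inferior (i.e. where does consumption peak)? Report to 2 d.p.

46.97

dQ/dM = 19.726 − 0.42M.
The good is inferior where dQ/dM < 0. Setting dQ/dM = 0 gives M = 19.726 / 0.42 = 46.97.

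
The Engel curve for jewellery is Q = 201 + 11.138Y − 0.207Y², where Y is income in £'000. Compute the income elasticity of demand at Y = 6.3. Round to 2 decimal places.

0.20

At Y = 6.3: Q = 262.9536.
dQ/dY = 11.138 − 0.414Y = 8.52980.
η = (dQ/dY)·(Y/Q) = 8.52980 × (6.3/262.9536) = 0.20.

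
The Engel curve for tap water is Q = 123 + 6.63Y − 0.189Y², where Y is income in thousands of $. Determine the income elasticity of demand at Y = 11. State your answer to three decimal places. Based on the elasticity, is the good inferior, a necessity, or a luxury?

0.157 (necessity)

At Y = 11: Q = 173.0610.
dQ/dY = 6.63 − 0.378Y = 2.47200.
η = (dQ/dY)·(Y/Q) = 2.47200 × (11/173.0610) = 0.157.
0 < η < 1 ⇒ necessity.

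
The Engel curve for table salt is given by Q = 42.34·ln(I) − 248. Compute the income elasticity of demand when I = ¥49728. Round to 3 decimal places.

At I = 49728: Q = 209.878.
dQ/dI = 42.34/I = 0.000851432 at this income.
η = (dQ/dI)·(I/Q) = 0.000851432 × (49728/209.878) = 0.202.

0.202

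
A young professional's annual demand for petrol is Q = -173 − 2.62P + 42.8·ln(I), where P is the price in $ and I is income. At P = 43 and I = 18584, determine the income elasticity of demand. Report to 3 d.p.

0.317

At P = 43, I = 18584: Q = 135.066.
Holding P constant, ∂Q/∂I = 42.8/I = 0.00230306.
η_I = (∂Q/∂I)·(I/Q) = 0.00230306 × (18584/135.066) = 0.317.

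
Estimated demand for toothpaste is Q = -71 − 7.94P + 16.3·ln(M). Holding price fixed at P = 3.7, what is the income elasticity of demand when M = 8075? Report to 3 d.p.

0.352

At P = 3.7, M = 8075: Q = 46.265.
Holding P constant, ∂Q/∂M = 16.3/M = 0.00201858.
η_M = (∂Q/∂M)·(M/Q) = 0.00201858 × (8075/46.265) = 0.352.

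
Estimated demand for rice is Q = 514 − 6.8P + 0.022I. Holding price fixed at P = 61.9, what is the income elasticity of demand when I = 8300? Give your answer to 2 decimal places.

At P = 61.9, I = 8300: Q = 275.680.
Holding P constant, ∂Q/∂I = 0.022.
η_I = (∂Q/∂I)·(I/Q) = 0.022 × (8300/275.680) = 0.66.

0.66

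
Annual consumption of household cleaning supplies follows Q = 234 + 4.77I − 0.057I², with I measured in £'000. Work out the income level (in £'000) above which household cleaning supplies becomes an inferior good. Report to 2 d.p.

dQ/dI = 4.77 − 0.114I.
The good is inferior where dQ/dI < 0. Setting dQ/dI = 0 gives I = 4.77 / 0.114 = 41.84.

41.84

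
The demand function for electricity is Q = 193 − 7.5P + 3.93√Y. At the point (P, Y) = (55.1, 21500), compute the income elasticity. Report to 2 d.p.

0.81

At P = 55.1, Y = 21500: Q = 356.001.
Holding P constant, ∂Q/∂Y = 3.93/(2√Y) = 0.0134012.
η_Y = (∂Q/∂Y)·(Y/Q) = 0.0134012 × (21500/356.001) = 0.81.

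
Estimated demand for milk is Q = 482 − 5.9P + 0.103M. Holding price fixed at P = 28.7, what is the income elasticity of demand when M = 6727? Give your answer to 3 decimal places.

0.689

At P = 28.7, M = 6727: Q = 1005.551.
Holding P constant, ∂Q/∂M = 0.103.
η_M = (∂Q/∂M)·(M/Q) = 0.103 × (6727/1005.551) = 0.689.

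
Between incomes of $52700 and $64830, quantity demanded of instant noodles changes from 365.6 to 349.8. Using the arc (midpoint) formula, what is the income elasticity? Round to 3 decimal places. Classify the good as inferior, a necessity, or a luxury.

ΔQ = 349.8 − 365.6 = -15.8; midpoint Q̄ = (365.6 + 349.8)/2 = 357.7.
ΔI = 64830 − 52700 = 12130; midpoint Ī = (52700 + 64830)/2 = 58765.
η = (ΔQ/Q̄) ÷ (ΔI/Ī) = (-15.8/357.7) ÷ (12130/58765) = -0.214.
η < 0 ⇒ inferior good.

-0.214 (inferior good)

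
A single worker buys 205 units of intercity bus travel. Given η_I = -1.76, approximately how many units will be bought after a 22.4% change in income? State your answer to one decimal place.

124.2

%ΔQ ≈ η × %ΔI = -1.76 × 22.4% = -39.424%.
New Q ≈ 205 × (1 − 0.39424) = 124.2.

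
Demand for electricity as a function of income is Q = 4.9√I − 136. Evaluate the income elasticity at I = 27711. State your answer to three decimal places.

At I = 27711: Q = 679.684.
dQ/dI = 4.9/(2√I) = 0.0147177 at this income.
η = (dQ/dI)·(I/Q) = 0.0147177 × (27711/679.684) = 0.600.

0.600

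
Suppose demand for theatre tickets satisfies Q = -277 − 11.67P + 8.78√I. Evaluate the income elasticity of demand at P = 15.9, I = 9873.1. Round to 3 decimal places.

1.064

At P = 15.9, I = 9873.1: Q = 409.858.
Holding P constant, ∂Q/∂I = 8.78/(2√I) = 0.0441812.
η_I = (∂Q/∂I)·(I/Q) = 0.0441812 × (9873.1/409.858) = 1.064.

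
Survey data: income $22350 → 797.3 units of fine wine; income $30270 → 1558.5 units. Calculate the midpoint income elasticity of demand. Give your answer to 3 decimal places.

ΔQ = 1558.5 − 797.3 = 761.2; midpoint Q̄ = (797.3 + 1558.5)/2 = 1177.9.
ΔI = 30270 − 22350 = 7920; midpoint Ī = (22350 + 30270)/2 = 26310.
η = (ΔQ/Q̄) ÷ (ΔI/Ī) = (761.2/1177.9) ÷ (7920/26310) = 2.147.

2.147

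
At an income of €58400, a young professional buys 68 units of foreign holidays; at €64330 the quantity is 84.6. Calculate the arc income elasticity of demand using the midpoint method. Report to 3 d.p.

ΔQ = 84.6 − 68 = 16.6; midpoint Q̄ = (68 + 84.6)/2 = 76.3.
ΔI = 64330 − 58400 = 5930; midpoint Ī = (58400 + 64330)/2 = 61365.
η = (ΔQ/Q̄) ÷ (ΔI/Ī) = (16.6/76.3) ÷ (5930/61365) = 2.251.

2.251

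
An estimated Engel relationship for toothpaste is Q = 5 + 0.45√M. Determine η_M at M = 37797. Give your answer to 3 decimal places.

0.473

At M = 37797: Q = 92.487.
dQ/dM = 0.45/(2√M) = 0.00115732 at this income.
η = (dQ/dM)·(M/Q) = 0.00115732 × (37797/92.487) = 0.473.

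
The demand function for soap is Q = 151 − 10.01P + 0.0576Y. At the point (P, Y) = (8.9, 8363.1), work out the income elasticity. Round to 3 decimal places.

At P = 8.9, Y = 8363.1: Q = 543.626.
Holding P constant, ∂Q/∂Y = 0.0576.
η_Y = (∂Q/∂Y)·(Y/Q) = 0.0576 × (8363.1/543.626) = 0.886.

0.886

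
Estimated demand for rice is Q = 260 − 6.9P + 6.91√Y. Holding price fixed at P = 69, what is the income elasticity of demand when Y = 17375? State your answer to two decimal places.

0.66

At P = 69, Y = 17375: Q = 694.737.
Holding P constant, ∂Q/∂Y = 6.91/(2√Y) = 0.0262111.
η_Y = (∂Q/∂Y)·(Y/Q) = 0.0262111 × (17375/694.737) = 0.66.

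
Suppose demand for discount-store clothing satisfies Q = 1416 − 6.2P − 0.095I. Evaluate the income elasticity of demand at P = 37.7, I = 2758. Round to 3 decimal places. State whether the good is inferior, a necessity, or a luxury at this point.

-0.285 (inferior good)

At P = 37.7, I = 2758: Q = 920.250.
Holding P constant, ∂Q/∂I = −0.095.
η_I = (∂Q/∂I)·(I/Q) = -0.095 × (2758/920.250) = -0.285.
Since η < 0, this is an inferior good.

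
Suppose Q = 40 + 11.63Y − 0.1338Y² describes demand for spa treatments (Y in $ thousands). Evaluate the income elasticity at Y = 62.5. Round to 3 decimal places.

-1.304

At Y = 62.5: Q = 244.2188.
dQ/dY = 11.63 − 0.2676Y = -5.09500.
η = (dQ/dY)·(Y/Q) = -5.09500 × (62.5/244.2188) = -1.304.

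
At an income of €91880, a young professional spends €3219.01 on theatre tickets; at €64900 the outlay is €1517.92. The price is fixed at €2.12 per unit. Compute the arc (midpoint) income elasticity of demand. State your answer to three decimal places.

With a constant price, Q₁ = 3219.01/2.12 = 1518.401 and Q₂ = 1517.92/2.12 = 716.000 (equivalently, work directly with expenditure since P cancels).
Midpoint %ΔQ = (1517.92 − 3219.01)/2368.47 = -0.71822; midpoint %ΔI = (64900 − 91880)/78390 = -0.34418.
η = -0.71822 / -0.34418 = 2.087.

2.087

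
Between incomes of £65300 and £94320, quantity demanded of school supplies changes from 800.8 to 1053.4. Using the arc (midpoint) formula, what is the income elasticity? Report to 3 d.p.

ΔQ = 1053.4 − 800.8 = 252.6; midpoint Q̄ = (800.8 + 1053.4)/2 = 927.1.
ΔI = 94320 − 65300 = 29020; midpoint Ī = (65300 + 94320)/2 = 79810.
η = (ΔQ/Q̄) ÷ (ΔI/Ī) = (252.6/927.1) ÷ (29020/79810) = 0.749.

0.749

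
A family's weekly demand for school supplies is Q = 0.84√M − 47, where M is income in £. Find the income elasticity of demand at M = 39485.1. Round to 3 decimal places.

0.696

At M = 39485.1: Q = 119.915.
dQ/dM = 0.84/(2√M) = 0.00211365 at this income.
η = (dQ/dM)·(M/Q) = 0.00211365 × (39485.1/119.915) = 0.696.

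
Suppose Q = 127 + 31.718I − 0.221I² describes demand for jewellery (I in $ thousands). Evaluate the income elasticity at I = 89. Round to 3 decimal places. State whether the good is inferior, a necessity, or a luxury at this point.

At I = 89: Q = 1199.3610.
dQ/dI = 31.718 − 0.442I = -7.62000.
η = (dQ/dI)·(I/Q) = -7.62000 × (89/1199.3610) = -0.565.
η < 0 ⇒ inferior good.

-0.565 (inferior good)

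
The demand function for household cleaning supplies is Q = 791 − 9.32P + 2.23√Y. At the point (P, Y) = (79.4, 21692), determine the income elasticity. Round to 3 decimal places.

0.433

At P = 79.4, Y = 21692: Q = 379.431.
Holding P constant, ∂Q/∂Y = 2.23/(2√Y) = 0.00757051.
η_Y = (∂Q/∂Y)·(Y/Q) = 0.00757051 × (21692/379.431) = 0.433.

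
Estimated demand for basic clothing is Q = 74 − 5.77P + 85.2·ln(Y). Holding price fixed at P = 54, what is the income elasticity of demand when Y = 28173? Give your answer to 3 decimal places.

0.134

At P = 54, Y = 28173: Q = 635.389.
Holding P constant, ∂Q/∂Y = 85.2/Y = 0.00302417.
η_Y = (∂Q/∂Y)·(Y/Q) = 0.00302417 × (28173/635.389) = 0.134.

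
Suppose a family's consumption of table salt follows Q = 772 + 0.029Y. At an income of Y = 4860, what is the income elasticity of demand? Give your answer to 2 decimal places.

0.15

At Y = 4860: Q = 912.940.
dQ/dY = 0.029.
η = (dQ/dY)·(Y/Q) = 0.029 × (4860/912.940) = 0.15.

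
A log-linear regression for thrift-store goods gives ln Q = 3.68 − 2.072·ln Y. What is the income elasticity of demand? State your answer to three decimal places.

In a log-linear demand, the coefficient on ln Y is the income elasticity.
So η = -2.072.

-2.072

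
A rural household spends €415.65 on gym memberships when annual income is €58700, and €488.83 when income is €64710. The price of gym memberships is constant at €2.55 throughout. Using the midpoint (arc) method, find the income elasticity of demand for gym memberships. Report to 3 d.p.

With a constant price, Q₁ = 415.65/2.55 = 163.000 and Q₂ = 488.83/2.55 = 191.698 (equivalently, work directly with expenditure since P cancels).
Midpoint %ΔQ = (488.83 − 415.65)/452.24 = 0.16182; midpoint %ΔI = (64710 − 58700)/61705 = 0.09740.
η = 0.16182 / 0.09740 = 1.661.

1.661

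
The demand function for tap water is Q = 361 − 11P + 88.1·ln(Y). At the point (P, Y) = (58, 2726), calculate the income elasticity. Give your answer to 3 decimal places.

0.210

At P = 58, Y = 2726: Q = 419.923.
Holding P constant, ∂Q/∂Y = 88.1/Y = 0.0323184.
η_Y = (∂Q/∂Y)·(Y/Q) = 0.0323184 × (2726/419.923) = 0.210.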